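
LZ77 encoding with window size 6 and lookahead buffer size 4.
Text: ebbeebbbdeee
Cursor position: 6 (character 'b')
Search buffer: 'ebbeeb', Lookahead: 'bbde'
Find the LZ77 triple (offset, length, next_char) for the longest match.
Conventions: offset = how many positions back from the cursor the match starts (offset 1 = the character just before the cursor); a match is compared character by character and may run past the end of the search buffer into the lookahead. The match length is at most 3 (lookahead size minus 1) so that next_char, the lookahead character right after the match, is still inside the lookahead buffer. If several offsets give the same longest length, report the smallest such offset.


Try each offset into the search buffer:
  offset=1 (pos 5, char 'b'): match length 2
  offset=2 (pos 4, char 'e'): match length 0
  offset=3 (pos 3, char 'e'): match length 0
  offset=4 (pos 2, char 'b'): match length 1
  offset=5 (pos 1, char 'b'): match length 2
  offset=6 (pos 0, char 'e'): match length 0
Longest match has length 2, found at offsets 1, 5; take the smallest, offset 1.
next_char = character at position 6 + 2 = 8 -> 'd'

Best match: offset=1, length=2 (matching 'bb' starting at position 5)
LZ77 triple: (1, 2, 'd')


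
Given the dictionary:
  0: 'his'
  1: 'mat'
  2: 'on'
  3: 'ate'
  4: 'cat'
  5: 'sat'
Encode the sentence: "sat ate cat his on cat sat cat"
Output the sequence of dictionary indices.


Look up each word in the dictionary:
  'sat' -> 5
  'ate' -> 3
  'cat' -> 4
  'his' -> 0
  'on' -> 2
  'cat' -> 4
  'sat' -> 5
  'cat' -> 4

Encoded: [5, 3, 4, 0, 2, 4, 5, 4]


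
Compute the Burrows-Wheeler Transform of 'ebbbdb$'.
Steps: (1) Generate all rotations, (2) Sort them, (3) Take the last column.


Rotations (sorted):
  0: $ebbbdb -> last char: b
  1: b$ebbbd -> last char: d
  2: bbbdb$e -> last char: e
  3: bbdb$eb -> last char: b
  4: bdb$ebb -> last char: b
  5: db$ebbb -> last char: b
  6: ebbbdb$ -> last char: $


BWT = bdebbb$


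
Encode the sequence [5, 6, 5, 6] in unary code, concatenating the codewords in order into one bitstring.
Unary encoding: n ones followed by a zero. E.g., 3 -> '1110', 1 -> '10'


Encode each number as n ones followed by a terminating 0:
  5 -> 111110 (6 bits)
  6 -> 1111110 (7 bits)
  5 -> 111110 (6 bits)
  6 -> 1111110 (7 bits)
Total length = 6 + 7 + 6 + 7 = 26 bits.

Unary([5, 6, 5, 6]) = 11111011111101111101111110 (26 bits)


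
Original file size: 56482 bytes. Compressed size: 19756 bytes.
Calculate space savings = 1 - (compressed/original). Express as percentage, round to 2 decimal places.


ratio = compressed/original = 19756/56482 = 0.349775
savings = 1 - ratio = 1 - 0.349775 = 0.650225
as a percentage: 0.650225 * 100 = 65.02%

Space savings = 1 - 19756/56482 = 65.02%


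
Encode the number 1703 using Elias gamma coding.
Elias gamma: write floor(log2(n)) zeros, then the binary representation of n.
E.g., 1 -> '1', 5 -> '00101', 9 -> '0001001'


num_bits = floor(log2(1703)) + 1 = 11
leading_zeros = num_bits - 1 = 10
binary(1703) = 11010100111

Elias gamma(1703) = '0000000000' + '11010100111' = 000000000011010100111 (21 bits)


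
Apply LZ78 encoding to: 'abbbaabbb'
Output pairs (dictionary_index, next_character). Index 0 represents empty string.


LZ78 encoding steps:
Dictionary: {0: ''}
Step 1: w='' (idx 0), next='a' -> output (0, 'a'), add 'a' as idx 1
Step 2: w='' (idx 0), next='b' -> output (0, 'b'), add 'b' as idx 2
Step 3: w='b' (idx 2), next='b' -> output (2, 'b'), add 'bb' as idx 3
Step 4: w='a' (idx 1), next='a' -> output (1, 'a'), add 'aa' as idx 4
Step 5: w='bb' (idx 3), next='b' -> output (3, 'b'), add 'bbb' as idx 5


Encoded: [(0, 'a'), (0, 'b'), (2, 'b'), (1, 'a'), (3, 'b')]


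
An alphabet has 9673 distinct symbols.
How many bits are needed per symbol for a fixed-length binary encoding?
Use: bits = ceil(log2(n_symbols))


log2(9673) = 13.2397
Bracket: 2^13 = 8192 < 9673 <= 2^14 = 16384
So ceil(log2(9673)) = 14

bits = ceil(log2(9673)) = ceil(13.2397) = 14 bits


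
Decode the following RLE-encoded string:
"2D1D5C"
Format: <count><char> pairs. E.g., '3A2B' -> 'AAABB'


Expanding each <count><char> pair:
  2D -> 'DD'
  1D -> 'D'
  5C -> 'CCCCC'

Decoded = DDDCCCCC


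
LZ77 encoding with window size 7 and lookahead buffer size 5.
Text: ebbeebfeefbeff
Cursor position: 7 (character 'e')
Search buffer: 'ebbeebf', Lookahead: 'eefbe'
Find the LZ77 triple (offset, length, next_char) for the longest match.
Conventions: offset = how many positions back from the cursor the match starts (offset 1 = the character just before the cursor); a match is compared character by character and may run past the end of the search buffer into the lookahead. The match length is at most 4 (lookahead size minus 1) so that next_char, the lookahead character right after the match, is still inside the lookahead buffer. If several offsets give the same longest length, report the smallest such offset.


Try each offset into the search buffer:
  offset=1 (pos 6, char 'f'): match length 0
  offset=2 (pos 5, char 'b'): match length 0
  offset=3 (pos 4, char 'e'): match length 1
  offset=4 (pos 3, char 'e'): match length 2
  offset=5 (pos 2, char 'b'): match length 0
  offset=6 (pos 1, char 'b'): match length 0
  offset=7 (pos 0, char 'e'): match length 1
Longest match has length 2 at offset 4.
next_char = character at position 7 + 2 = 9 -> 'f'

Best match: offset=4, length=2 (matching 'ee' starting at position 3)
LZ77 triple: (4, 2, 'f')


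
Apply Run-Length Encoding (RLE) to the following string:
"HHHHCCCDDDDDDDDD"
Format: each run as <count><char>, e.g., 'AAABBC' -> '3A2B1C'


Scanning runs left to right:
  i=0: run of 'H' x 4 -> '4H'
  i=4: run of 'C' x 3 -> '3C'
  i=7: run of 'D' x 9 -> '9D'

RLE = 4H3C9D


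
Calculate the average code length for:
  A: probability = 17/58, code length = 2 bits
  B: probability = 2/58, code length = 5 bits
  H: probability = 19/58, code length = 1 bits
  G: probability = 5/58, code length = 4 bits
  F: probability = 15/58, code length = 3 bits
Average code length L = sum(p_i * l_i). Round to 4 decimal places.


Weighted contributions p_i * l_i:
  A: (17/58) * 2 = 34/58
  B: (2/58) * 5 = 10/58
  H: (19/58) * 1 = 19/58
  G: (5/58) * 4 = 20/58
  F: (15/58) * 3 = 45/58
Sum = (34 + 10 + 19 + 20 + 45)/58 = 128/58

L = 128/58 = 2.2069 bits/symbol


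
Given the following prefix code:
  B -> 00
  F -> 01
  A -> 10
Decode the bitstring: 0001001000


Decoding step by step:
Bits 00 -> B
Bits 01 -> F
Bits 00 -> B
Bits 10 -> A
Bits 00 -> B


Decoded message: BFBAB


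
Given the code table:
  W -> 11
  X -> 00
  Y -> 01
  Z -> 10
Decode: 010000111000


Decoding:
01 -> Y
00 -> X
00 -> X
11 -> W
10 -> Z
00 -> X


Result: YXXWZX


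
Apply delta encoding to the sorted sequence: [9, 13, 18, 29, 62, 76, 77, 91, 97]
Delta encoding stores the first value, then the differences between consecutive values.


First value: 9
Deltas:
  13 - 9 = 4
  18 - 13 = 5
  29 - 18 = 11
  62 - 29 = 33
  76 - 62 = 14
  77 - 76 = 1
  91 - 77 = 14
  97 - 91 = 6


Delta encoded: [9, 4, 5, 11, 33, 14, 1, 14, 6]


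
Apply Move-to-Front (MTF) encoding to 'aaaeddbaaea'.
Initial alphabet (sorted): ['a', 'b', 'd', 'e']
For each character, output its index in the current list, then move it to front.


MTF encoding:
'a': index 0 in ['a', 'b', 'd', 'e'] -> ['a', 'b', 'd', 'e']
'a': index 0 in ['a', 'b', 'd', 'e'] -> ['a', 'b', 'd', 'e']
'a': index 0 in ['a', 'b', 'd', 'e'] -> ['a', 'b', 'd', 'e']
'e': index 3 in ['a', 'b', 'd', 'e'] -> ['e', 'a', 'b', 'd']
'd': index 3 in ['e', 'a', 'b', 'd'] -> ['d', 'e', 'a', 'b']
'd': index 0 in ['d', 'e', 'a', 'b'] -> ['d', 'e', 'a', 'b']
'b': index 3 in ['d', 'e', 'a', 'b'] -> ['b', 'd', 'e', 'a']
'a': index 3 in ['b', 'd', 'e', 'a'] -> ['a', 'b', 'd', 'e']
'a': index 0 in ['a', 'b', 'd', 'e'] -> ['a', 'b', 'd', 'e']
'e': index 3 in ['a', 'b', 'd', 'e'] -> ['e', 'a', 'b', 'd']
'a': index 1 in ['e', 'a', 'b', 'd'] -> ['a', 'e', 'b', 'd']


Output: [0, 0, 0, 3, 3, 0, 3, 3, 0, 3, 1]


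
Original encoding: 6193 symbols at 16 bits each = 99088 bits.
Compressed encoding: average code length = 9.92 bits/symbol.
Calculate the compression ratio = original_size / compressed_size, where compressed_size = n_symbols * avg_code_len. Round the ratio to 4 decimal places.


original_size = n_symbols * orig_bits = 6193 * 16 = 99088 bits
compressed_size = n_symbols * avg_code_len = 6193 * 9.92 = 61434.56 bits
ratio = original_size / compressed_size = 99088 / 61434.56 = 1.6129

Compression ratio = 1.6129


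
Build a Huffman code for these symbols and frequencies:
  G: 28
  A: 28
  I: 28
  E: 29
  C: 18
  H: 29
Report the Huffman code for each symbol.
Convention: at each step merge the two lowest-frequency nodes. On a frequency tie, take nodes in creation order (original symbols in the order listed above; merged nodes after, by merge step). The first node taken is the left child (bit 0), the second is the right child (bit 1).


Huffman tree construction:
Step 1: Merge C(18) + G(28) = 46
Step 2: Merge A(28) + I(28) = 56
Step 3: Merge E(29) + H(29) = 58
Step 4: Merge (C+G)(46) + (A+I)(56) = 102
Step 5: Merge (E+H)(58) + ((C+G)+(A+I))(102) = 160
Read each symbol's code off the tree from the root (left child = 0, right child = 1).

Codes:
  G: 101 (length 3)
  A: 110 (length 3)
  I: 111 (length 3)
  E: 00 (length 2)
  C: 100 (length 3)
  H: 01 (length 2)
Average code length: 422/160 = 2.6375 bits/symbol


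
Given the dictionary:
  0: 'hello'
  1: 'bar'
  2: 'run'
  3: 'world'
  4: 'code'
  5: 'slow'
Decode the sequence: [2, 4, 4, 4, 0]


Look up each index in the dictionary:
  2 -> 'run'
  4 -> 'code'
  4 -> 'code'
  4 -> 'code'
  0 -> 'hello'

Decoded: "run code code code hello"


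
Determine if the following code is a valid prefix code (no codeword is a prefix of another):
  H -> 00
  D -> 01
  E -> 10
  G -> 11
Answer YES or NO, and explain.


Checking each pair (does one codeword prefix another?):
  H='00' vs D='01': no prefix
  H='00' vs E='10': no prefix
  H='00' vs G='11': no prefix
  D='01' vs H='00': no prefix
  D='01' vs E='10': no prefix
  D='01' vs G='11': no prefix
  E='10' vs H='00': no prefix
  E='10' vs D='01': no prefix
  E='10' vs G='11': no prefix
  G='11' vs H='00': no prefix
  G='11' vs D='01': no prefix
  G='11' vs E='10': no prefix
No violation found over all pairs.

YES -- this is a valid prefix code. No codeword is a prefix of any other codeword.


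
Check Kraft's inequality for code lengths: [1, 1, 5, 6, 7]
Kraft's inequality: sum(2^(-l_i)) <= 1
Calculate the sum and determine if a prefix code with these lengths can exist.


Sum = 2^(-1) + 2^(-1) + 2^(-5) + 2^(-6) + 2^(-7)
    = 0.5 + 0.5 + 0.03125 + 0.015625 + 0.0078125
    = 135/128 = 1.0546875
Since 1.0546875 > 1, Kraft's inequality is NOT satisfied.
A prefix code with these lengths CANNOT exist.

Kraft sum = 1.0546875. Not satisfied.


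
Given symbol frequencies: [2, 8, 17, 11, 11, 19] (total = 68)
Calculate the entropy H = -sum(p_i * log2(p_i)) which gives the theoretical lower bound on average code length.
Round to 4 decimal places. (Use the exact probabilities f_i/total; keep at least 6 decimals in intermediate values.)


Per-symbol terms -p_i * log2(p_i) with p_i = f_i/68:
  p = 2/68 = 0.029412: log2(p) = -5.087463, -p*log2(p) = 0.149631
  p = 8/68 = 0.117647: log2(p) = -3.087463, -p*log2(p) = 0.363231
  p = 17/68 = 0.250000: log2(p) = -2.000000, -p*log2(p) = 0.500000
  p = 11/68 = 0.161765: log2(p) = -2.628031, -p*log2(p) = 0.425123
  p = 11/68 = 0.161765: log2(p) = -2.628031, -p*log2(p) = 0.425123
  p = 19/68 = 0.279412: log2(p) = -1.839535, -p*log2(p) = 0.513988
H = 0.149631 + 0.363231 + 0.500000 + 0.425123 + 0.425123 + 0.513988 = 2.377096

H = 2.3771 bits/symbol


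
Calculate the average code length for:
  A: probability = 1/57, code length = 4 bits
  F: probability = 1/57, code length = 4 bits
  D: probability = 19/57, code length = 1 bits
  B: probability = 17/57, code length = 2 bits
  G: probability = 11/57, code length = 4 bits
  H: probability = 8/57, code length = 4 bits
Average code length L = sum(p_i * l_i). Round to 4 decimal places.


Weighted contributions p_i * l_i:
  A: (1/57) * 4 = 4/57
  F: (1/57) * 4 = 4/57
  D: (19/57) * 1 = 19/57
  B: (17/57) * 2 = 34/57
  G: (11/57) * 4 = 44/57
  H: (8/57) * 4 = 32/57
Sum = (4 + 4 + 19 + 34 + 44 + 32)/57 = 137/57

L = 137/57 = 2.4035 bits/symbol


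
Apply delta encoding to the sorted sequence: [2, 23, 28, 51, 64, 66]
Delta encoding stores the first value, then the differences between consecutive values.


First value: 2
Deltas:
  23 - 2 = 21
  28 - 23 = 5
  51 - 28 = 23
  64 - 51 = 13
  66 - 64 = 2


Delta encoded: [2, 21, 5, 23, 13, 2]


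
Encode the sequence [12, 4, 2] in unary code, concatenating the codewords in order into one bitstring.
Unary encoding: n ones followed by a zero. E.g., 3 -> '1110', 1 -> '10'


Encode each number as n ones followed by a terminating 0:
  12 -> 1111111111110 (13 bits)
  4 -> 11110 (5 bits)
  2 -> 110 (3 bits)
Total length = 13 + 5 + 3 = 21 bits.

Unary([12, 4, 2]) = 111111111111011110110 (21 bits)


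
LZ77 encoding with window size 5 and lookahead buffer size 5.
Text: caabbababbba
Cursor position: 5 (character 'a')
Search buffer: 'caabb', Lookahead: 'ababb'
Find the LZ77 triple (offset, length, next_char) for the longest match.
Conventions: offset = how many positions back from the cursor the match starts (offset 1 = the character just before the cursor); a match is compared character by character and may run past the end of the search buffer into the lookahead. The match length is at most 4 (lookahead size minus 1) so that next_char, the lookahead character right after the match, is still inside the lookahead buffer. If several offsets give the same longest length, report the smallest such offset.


Try each offset into the search buffer:
  offset=1 (pos 4, char 'b'): match length 0
  offset=2 (pos 3, char 'b'): match length 0
  offset=3 (pos 2, char 'a'): match length 2
  offset=4 (pos 1, char 'a'): match length 1
  offset=5 (pos 0, char 'c'): match length 0
Longest match has length 2 at offset 3.
next_char = character at position 5 + 2 = 7 -> 'a'

Best match: offset=3, length=2 (matching 'ab' starting at position 2)
LZ77 triple: (3, 2, 'a')


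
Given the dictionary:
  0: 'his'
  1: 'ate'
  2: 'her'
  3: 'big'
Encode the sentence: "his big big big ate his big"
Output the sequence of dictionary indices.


Look up each word in the dictionary:
  'his' -> 0
  'big' -> 3
  'big' -> 3
  'big' -> 3
  'ate' -> 1
  'his' -> 0
  'big' -> 3

Encoded: [0, 3, 3, 3, 1, 0, 3]


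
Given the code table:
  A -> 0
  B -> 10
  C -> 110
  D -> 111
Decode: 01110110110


Decoding:
0 -> A
111 -> D
0 -> A
110 -> C
110 -> C


Result: ADACC


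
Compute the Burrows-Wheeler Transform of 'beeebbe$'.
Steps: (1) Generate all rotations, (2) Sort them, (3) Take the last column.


Rotations (sorted):
  0: $beeebbe -> last char: e
  1: bbe$beee -> last char: e
  2: be$beeeb -> last char: b
  3: beeebbe$ -> last char: $
  4: e$beeebb -> last char: b
  5: ebbe$bee -> last char: e
  6: eebbe$be -> last char: e
  7: eeebbe$b -> last char: b


BWT = eeb$beeb


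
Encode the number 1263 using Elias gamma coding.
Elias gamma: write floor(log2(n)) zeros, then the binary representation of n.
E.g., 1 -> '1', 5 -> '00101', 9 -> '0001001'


num_bits = floor(log2(1263)) + 1 = 11
leading_zeros = num_bits - 1 = 10
binary(1263) = 10011101111

Elias gamma(1263) = '0000000000' + '10011101111' = 000000000010011101111 (21 bits)


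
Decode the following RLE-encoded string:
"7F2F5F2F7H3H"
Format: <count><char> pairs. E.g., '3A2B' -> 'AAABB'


Expanding each <count><char> pair:
  7F -> 'FFFFFFF'
  2F -> 'FF'
  5F -> 'FFFFF'
  2F -> 'FF'
  7H -> 'HHHHHHH'
  3H -> 'HHH'

Decoded = FFFFFFFFFFFFFFFFHHHHHHHHHH


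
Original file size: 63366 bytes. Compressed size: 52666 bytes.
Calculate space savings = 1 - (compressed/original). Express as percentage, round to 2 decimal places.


ratio = compressed/original = 52666/63366 = 0.83114
savings = 1 - ratio = 1 - 0.83114 = 0.16886
as a percentage: 0.16886 * 100 = 16.89%

Space savings = 1 - 52666/63366 = 16.89%


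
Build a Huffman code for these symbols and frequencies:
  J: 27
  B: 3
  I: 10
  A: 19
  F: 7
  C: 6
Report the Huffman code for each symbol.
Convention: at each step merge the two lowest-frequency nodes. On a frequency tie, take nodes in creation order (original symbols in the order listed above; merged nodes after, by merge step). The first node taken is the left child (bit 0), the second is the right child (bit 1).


Huffman tree construction:
Step 1: Merge B(3) + C(6) = 9
Step 2: Merge F(7) + (B+C)(9) = 16
Step 3: Merge I(10) + (F+(B+C))(16) = 26
Step 4: Merge A(19) + (I+(F+(B+C)))(26) = 45
Step 5: Merge J(27) + (A+(I+(F+(B+C))))(45) = 72
Read each symbol's code off the tree from the root (left child = 0, right child = 1).

Codes:
  J: 0 (length 1)
  B: 11110 (length 5)
  I: 110 (length 3)
  A: 10 (length 2)
  F: 1110 (length 4)
  C: 11111 (length 5)
Average code length: 168/72 = 2.3333 bits/symbol


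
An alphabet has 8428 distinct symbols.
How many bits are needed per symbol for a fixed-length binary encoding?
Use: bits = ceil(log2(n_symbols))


log2(8428) = 13.041
Bracket: 2^13 = 8192 < 8428 <= 2^14 = 16384
So ceil(log2(8428)) = 14

bits = ceil(log2(8428)) = ceil(13.041) = 14 bits


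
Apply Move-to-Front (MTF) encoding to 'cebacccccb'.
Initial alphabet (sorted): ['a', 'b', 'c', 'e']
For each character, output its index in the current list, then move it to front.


MTF encoding:
'c': index 2 in ['a', 'b', 'c', 'e'] -> ['c', 'a', 'b', 'e']
'e': index 3 in ['c', 'a', 'b', 'e'] -> ['e', 'c', 'a', 'b']
'b': index 3 in ['e', 'c', 'a', 'b'] -> ['b', 'e', 'c', 'a']
'a': index 3 in ['b', 'e', 'c', 'a'] -> ['a', 'b', 'e', 'c']
'c': index 3 in ['a', 'b', 'e', 'c'] -> ['c', 'a', 'b', 'e']
'c': index 0 in ['c', 'a', 'b', 'e'] -> ['c', 'a', 'b', 'e']
'c': index 0 in ['c', 'a', 'b', 'e'] -> ['c', 'a', 'b', 'e']
'c': index 0 in ['c', 'a', 'b', 'e'] -> ['c', 'a', 'b', 'e']
'c': index 0 in ['c', 'a', 'b', 'e'] -> ['c', 'a', 'b', 'e']
'b': index 2 in ['c', 'a', 'b', 'e'] -> ['b', 'c', 'a', 'e']


Output: [2, 3, 3, 3, 3, 0, 0, 0, 0, 2]


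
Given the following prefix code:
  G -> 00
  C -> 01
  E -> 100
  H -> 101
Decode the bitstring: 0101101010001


Decoding step by step:
Bits 01 -> C
Bits 01 -> C
Bits 101 -> H
Bits 01 -> C
Bits 00 -> G
Bits 01 -> C


Decoded message: CCHCGC


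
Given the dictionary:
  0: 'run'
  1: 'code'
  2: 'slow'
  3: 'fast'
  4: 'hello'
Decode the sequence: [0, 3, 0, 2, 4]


Look up each index in the dictionary:
  0 -> 'run'
  3 -> 'fast'
  0 -> 'run'
  2 -> 'slow'
  4 -> 'hello'

Decoded: "run fast run slow hello"


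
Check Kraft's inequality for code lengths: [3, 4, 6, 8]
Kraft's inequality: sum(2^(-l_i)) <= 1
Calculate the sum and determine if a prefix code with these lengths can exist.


Sum = 2^(-3) + 2^(-4) + 2^(-6) + 2^(-8)
    = 0.125 + 0.0625 + 0.015625 + 0.00390625
    = 53/256 = 0.20703125
Since 0.20703125 <= 1, Kraft's inequality IS satisfied.
A prefix code with these lengths CAN exist.

Kraft sum = 0.20703125. Satisfied.


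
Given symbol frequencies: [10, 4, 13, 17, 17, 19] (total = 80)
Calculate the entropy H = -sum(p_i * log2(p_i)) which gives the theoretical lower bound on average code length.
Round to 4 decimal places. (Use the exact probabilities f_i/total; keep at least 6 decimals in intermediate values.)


Per-symbol terms -p_i * log2(p_i) with p_i = f_i/80:
  p = 10/80 = 0.125000: log2(p) = -3.000000, -p*log2(p) = 0.375000
  p = 4/80 = 0.050000: log2(p) = -4.321928, -p*log2(p) = 0.216096
  p = 13/80 = 0.162500: log2(p) = -2.621488, -p*log2(p) = 0.425992
  p = 17/80 = 0.212500: log2(p) = -2.234465, -p*log2(p) = 0.474824
  p = 17/80 = 0.212500: log2(p) = -2.234465, -p*log2(p) = 0.474824
  p = 19/80 = 0.237500: log2(p) = -2.074001, -p*log2(p) = 0.492575
H = 0.375000 + 0.216096 + 0.425992 + 0.474824 + 0.474824 + 0.492575 = 2.459311

H = 2.4593 bits/symbol


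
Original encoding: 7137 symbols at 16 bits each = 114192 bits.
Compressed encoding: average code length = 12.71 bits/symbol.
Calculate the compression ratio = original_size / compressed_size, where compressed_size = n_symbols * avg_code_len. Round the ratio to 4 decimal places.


original_size = n_symbols * orig_bits = 7137 * 16 = 114192 bits
compressed_size = n_symbols * avg_code_len = 7137 * 12.71 = 90711.27 bits
ratio = original_size / compressed_size = 114192 / 90711.27 = 1.2589

Compression ratio = 1.2589


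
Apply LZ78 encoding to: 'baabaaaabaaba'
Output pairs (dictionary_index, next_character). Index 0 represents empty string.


LZ78 encoding steps:
Dictionary: {0: ''}
Step 1: w='' (idx 0), next='b' -> output (0, 'b'), add 'b' as idx 1
Step 2: w='' (idx 0), next='a' -> output (0, 'a'), add 'a' as idx 2
Step 3: w='a' (idx 2), next='b' -> output (2, 'b'), add 'ab' as idx 3
Step 4: w='a' (idx 2), next='a' -> output (2, 'a'), add 'aa' as idx 4
Step 5: w='aa' (idx 4), next='b' -> output (4, 'b'), add 'aab' as idx 5
Step 6: w='aab' (idx 5), next='a' -> output (5, 'a'), add 'aaba' as idx 6


Encoded: [(0, 'b'), (0, 'a'), (2, 'b'), (2, 'a'), (4, 'b'), (5, 'a')]


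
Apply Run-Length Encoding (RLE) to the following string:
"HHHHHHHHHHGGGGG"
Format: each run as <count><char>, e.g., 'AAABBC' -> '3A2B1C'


Scanning runs left to right:
  i=0: run of 'H' x 10 -> '10H'
  i=10: run of 'G' x 5 -> '5G'

RLE = 10H5G


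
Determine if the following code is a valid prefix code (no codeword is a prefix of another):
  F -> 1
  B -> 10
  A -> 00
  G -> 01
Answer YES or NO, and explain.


Checking each pair (does one codeword prefix another?):
  F='1' vs B='10': prefix -- VIOLATION

NO -- this is NOT a valid prefix code. F (1) is a prefix of B (10).


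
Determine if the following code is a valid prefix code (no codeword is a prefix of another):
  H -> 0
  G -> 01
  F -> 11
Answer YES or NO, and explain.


Checking each pair (does one codeword prefix another?):
  H='0' vs G='01': prefix -- VIOLATION

NO -- this is NOT a valid prefix code. H (0) is a prefix of G (01).


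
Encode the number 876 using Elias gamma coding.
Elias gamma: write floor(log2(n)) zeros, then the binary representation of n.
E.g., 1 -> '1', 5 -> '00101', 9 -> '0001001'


num_bits = floor(log2(876)) + 1 = 10
leading_zeros = num_bits - 1 = 9
binary(876) = 1101101100

Elias gamma(876) = '000000000' + '1101101100' = 0000000001101101100 (19 bits)


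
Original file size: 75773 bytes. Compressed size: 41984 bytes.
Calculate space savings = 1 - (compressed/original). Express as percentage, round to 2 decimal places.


ratio = compressed/original = 41984/75773 = 0.554076
savings = 1 - ratio = 1 - 0.554076 = 0.445924
as a percentage: 0.445924 * 100 = 44.59%

Space savings = 1 - 41984/75773 = 44.59%


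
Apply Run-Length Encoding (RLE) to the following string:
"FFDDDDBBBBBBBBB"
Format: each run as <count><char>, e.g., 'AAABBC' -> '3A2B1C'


Scanning runs left to right:
  i=0: run of 'F' x 2 -> '2F'
  i=2: run of 'D' x 4 -> '4D'
  i=6: run of 'B' x 9 -> '9B'

RLE = 2F4D9B


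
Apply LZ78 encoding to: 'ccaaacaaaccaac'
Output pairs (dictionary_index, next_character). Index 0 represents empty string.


LZ78 encoding steps:
Dictionary: {0: ''}
Step 1: w='' (idx 0), next='c' -> output (0, 'c'), add 'c' as idx 1
Step 2: w='c' (idx 1), next='a' -> output (1, 'a'), add 'ca' as idx 2
Step 3: w='' (idx 0), next='a' -> output (0, 'a'), add 'a' as idx 3
Step 4: w='a' (idx 3), next='c' -> output (3, 'c'), add 'ac' as idx 4
Step 5: w='a' (idx 3), next='a' -> output (3, 'a'), add 'aa' as idx 5
Step 6: w='ac' (idx 4), next='c' -> output (4, 'c'), add 'acc' as idx 6
Step 7: w='aa' (idx 5), next='c' -> output (5, 'c'), add 'aac' as idx 7


Encoded: [(0, 'c'), (1, 'a'), (0, 'a'), (3, 'c'), (3, 'a'), (4, 'c'), (5, 'c')]


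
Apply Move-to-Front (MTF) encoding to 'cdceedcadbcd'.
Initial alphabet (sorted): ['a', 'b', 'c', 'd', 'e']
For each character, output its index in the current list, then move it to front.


MTF encoding:
'c': index 2 in ['a', 'b', 'c', 'd', 'e'] -> ['c', 'a', 'b', 'd', 'e']
'd': index 3 in ['c', 'a', 'b', 'd', 'e'] -> ['d', 'c', 'a', 'b', 'e']
'c': index 1 in ['d', 'c', 'a', 'b', 'e'] -> ['c', 'd', 'a', 'b', 'e']
'e': index 4 in ['c', 'd', 'a', 'b', 'e'] -> ['e', 'c', 'd', 'a', 'b']
'e': index 0 in ['e', 'c', 'd', 'a', 'b'] -> ['e', 'c', 'd', 'a', 'b']
'd': index 2 in ['e', 'c', 'd', 'a', 'b'] -> ['d', 'e', 'c', 'a', 'b']
'c': index 2 in ['d', 'e', 'c', 'a', 'b'] -> ['c', 'd', 'e', 'a', 'b']
'a': index 3 in ['c', 'd', 'e', 'a', 'b'] -> ['a', 'c', 'd', 'e', 'b']
'd': index 2 in ['a', 'c', 'd', 'e', 'b'] -> ['d', 'a', 'c', 'e', 'b']
'b': index 4 in ['d', 'a', 'c', 'e', 'b'] -> ['b', 'd', 'a', 'c', 'e']
'c': index 3 in ['b', 'd', 'a', 'c', 'e'] -> ['c', 'b', 'd', 'a', 'e']
'd': index 2 in ['c', 'b', 'd', 'a', 'e'] -> ['d', 'c', 'b', 'a', 'e']


Output: [2, 3, 1, 4, 0, 2, 2, 3, 2, 4, 3, 2]


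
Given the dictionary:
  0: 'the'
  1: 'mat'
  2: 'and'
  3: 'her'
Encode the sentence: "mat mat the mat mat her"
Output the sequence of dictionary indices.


Look up each word in the dictionary:
  'mat' -> 1
  'mat' -> 1
  'the' -> 0
  'mat' -> 1
  'mat' -> 1
  'her' -> 3

Encoded: [1, 1, 0, 1, 1, 3]


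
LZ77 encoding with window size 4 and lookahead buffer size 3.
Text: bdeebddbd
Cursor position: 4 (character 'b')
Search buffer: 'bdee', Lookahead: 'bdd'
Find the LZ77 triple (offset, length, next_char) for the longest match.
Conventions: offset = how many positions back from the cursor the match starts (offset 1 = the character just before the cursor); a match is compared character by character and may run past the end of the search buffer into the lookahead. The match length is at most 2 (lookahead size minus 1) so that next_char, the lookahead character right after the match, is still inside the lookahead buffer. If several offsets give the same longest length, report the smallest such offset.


Try each offset into the search buffer:
  offset=1 (pos 3, char 'e'): match length 0
  offset=2 (pos 2, char 'e'): match length 0
  offset=3 (pos 1, char 'd'): match length 0
  offset=4 (pos 0, char 'b'): match length 2
Longest match has length 2 at offset 4.
next_char = character at position 4 + 2 = 6 -> 'd'

Best match: offset=4, length=2 (matching 'bd' starting at position 0)
LZ77 triple: (4, 2, 'd')


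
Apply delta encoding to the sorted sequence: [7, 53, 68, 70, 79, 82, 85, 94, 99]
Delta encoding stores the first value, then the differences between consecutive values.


First value: 7
Deltas:
  53 - 7 = 46
  68 - 53 = 15
  70 - 68 = 2
  79 - 70 = 9
  82 - 79 = 3
  85 - 82 = 3
  94 - 85 = 9
  99 - 94 = 5


Delta encoded: [7, 46, 15, 2, 9, 3, 3, 9, 5]


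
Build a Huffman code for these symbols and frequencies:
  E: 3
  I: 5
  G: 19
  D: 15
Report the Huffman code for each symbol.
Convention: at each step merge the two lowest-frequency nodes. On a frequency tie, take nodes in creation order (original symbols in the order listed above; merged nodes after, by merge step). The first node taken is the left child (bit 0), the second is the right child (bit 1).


Huffman tree construction:
Step 1: Merge E(3) + I(5) = 8
Step 2: Merge (E+I)(8) + D(15) = 23
Step 3: Merge G(19) + ((E+I)+D)(23) = 42
Read each symbol's code off the tree from the root (left child = 0, right child = 1).

Codes:
  E: 100 (length 3)
  I: 101 (length 3)
  G: 0 (length 1)
  D: 11 (length 2)
Average code length: 73/42 = 1.7381 bits/symbol


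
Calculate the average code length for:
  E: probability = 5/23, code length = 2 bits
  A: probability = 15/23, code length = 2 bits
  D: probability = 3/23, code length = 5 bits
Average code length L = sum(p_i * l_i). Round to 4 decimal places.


Weighted contributions p_i * l_i:
  E: (5/23) * 2 = 10/23
  A: (15/23) * 2 = 30/23
  D: (3/23) * 5 = 15/23
Sum = (10 + 30 + 15)/23 = 55/23

L = 55/23 = 2.3913 bits/symbol


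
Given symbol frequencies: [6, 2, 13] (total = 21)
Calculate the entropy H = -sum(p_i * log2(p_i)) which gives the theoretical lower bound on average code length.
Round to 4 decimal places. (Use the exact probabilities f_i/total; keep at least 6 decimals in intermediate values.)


Per-symbol terms -p_i * log2(p_i) with p_i = f_i/21:
  p = 6/21 = 0.285714: log2(p) = -1.807355, -p*log2(p) = 0.516387
  p = 2/21 = 0.095238: log2(p) = -3.392317, -p*log2(p) = 0.323078
  p = 13/21 = 0.619048: log2(p) = -0.691878, -p*log2(p) = 0.428305
H = 0.516387 + 0.323078 + 0.428305 = 1.267770

H = 1.2678 bits/symbol


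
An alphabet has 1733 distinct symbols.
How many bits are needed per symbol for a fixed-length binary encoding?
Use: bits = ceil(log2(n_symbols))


log2(1733) = 10.7591
Bracket: 2^10 = 1024 < 1733 <= 2^11 = 2048
So ceil(log2(1733)) = 11

bits = ceil(log2(1733)) = ceil(10.7591) = 11 bits


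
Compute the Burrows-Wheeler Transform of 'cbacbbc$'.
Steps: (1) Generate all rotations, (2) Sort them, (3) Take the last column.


Rotations (sorted):
  0: $cbacbbc -> last char: c
  1: acbbc$cb -> last char: b
  2: bacbbc$c -> last char: c
  3: bbc$cbac -> last char: c
  4: bc$cbacb -> last char: b
  5: c$cbacbb -> last char: b
  6: cbacbbc$ -> last char: $
  7: cbbc$cba -> last char: a


BWT = cbccbb$a


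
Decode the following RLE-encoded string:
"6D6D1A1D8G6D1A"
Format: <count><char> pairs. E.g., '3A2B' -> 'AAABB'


Expanding each <count><char> pair:
  6D -> 'DDDDDD'
  6D -> 'DDDDDD'
  1A -> 'A'
  1D -> 'D'
  8G -> 'GGGGGGGG'
  6D -> 'DDDDDD'
  1A -> 'A'

Decoded = DDDDDDDDDDDDADGGGGGGGGDDDDDDA


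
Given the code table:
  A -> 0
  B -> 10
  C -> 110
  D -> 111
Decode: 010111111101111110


Decoding:
0 -> A
10 -> B
111 -> D
111 -> D
10 -> B
111 -> D
111 -> D
0 -> A


Result: ABDDBDDA


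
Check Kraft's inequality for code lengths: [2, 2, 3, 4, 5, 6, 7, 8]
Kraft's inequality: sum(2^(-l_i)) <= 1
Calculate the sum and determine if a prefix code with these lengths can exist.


Sum = 2^(-2) + 2^(-2) + 2^(-3) + 2^(-4) + 2^(-5) + 2^(-6) + 2^(-7) + 2^(-8)
    = 0.25 + 0.25 + 0.125 + 0.0625 + 0.03125 + 0.015625 + 0.0078125 + 0.00390625
    = 191/256 = 0.74609375
Since 0.74609375 <= 1, Kraft's inequality IS satisfied.
A prefix code with these lengths CAN exist.

Kraft sum = 0.74609375. Satisfied.


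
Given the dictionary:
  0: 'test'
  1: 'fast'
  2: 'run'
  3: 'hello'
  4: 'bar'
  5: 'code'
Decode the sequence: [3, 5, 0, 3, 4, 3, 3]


Look up each index in the dictionary:
  3 -> 'hello'
  5 -> 'code'
  0 -> 'test'
  3 -> 'hello'
  4 -> 'bar'
  3 -> 'hello'
  3 -> 'hello'

Decoded: "hello code test hello bar hello hello"


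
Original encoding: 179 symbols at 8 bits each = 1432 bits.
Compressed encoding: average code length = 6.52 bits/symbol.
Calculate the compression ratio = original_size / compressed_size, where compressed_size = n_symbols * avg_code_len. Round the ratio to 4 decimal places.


original_size = n_symbols * orig_bits = 179 * 8 = 1432 bits
compressed_size = n_symbols * avg_code_len = 179 * 6.52 = 1167.08 bits
ratio = original_size / compressed_size = 1432 / 1167.08 = 1.227

Compression ratio = 1.227


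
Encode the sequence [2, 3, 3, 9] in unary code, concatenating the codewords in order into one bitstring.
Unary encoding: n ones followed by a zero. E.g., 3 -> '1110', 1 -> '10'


Encode each number as n ones followed by a terminating 0:
  2 -> 110 (3 bits)
  3 -> 1110 (4 bits)
  3 -> 1110 (4 bits)
  9 -> 1111111110 (10 bits)
Total length = 3 + 4 + 4 + 10 = 21 bits.

Unary([2, 3, 3, 9]) = 110111011101111111110 (21 bits)


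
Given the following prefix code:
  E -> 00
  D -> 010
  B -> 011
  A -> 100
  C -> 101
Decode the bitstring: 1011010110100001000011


Decoding step by step:
Bits 101 -> C
Bits 101 -> C
Bits 011 -> B
Bits 010 -> D
Bits 00 -> E
Bits 010 -> D
Bits 00 -> E
Bits 011 -> B


Decoded message: CCBDEDEB


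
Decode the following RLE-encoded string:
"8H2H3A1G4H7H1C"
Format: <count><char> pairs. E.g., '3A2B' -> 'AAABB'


Expanding each <count><char> pair:
  8H -> 'HHHHHHHH'
  2H -> 'HH'
  3A -> 'AAA'
  1G -> 'G'
  4H -> 'HHHH'
  7H -> 'HHHHHHH'
  1C -> 'C'

Decoded = HHHHHHHHHHAAAGHHHHHHHHHHHC


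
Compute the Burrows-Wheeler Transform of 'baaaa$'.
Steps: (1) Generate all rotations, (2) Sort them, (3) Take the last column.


Rotations (sorted):
  0: $baaaa -> last char: a
  1: a$baaa -> last char: a
  2: aa$baa -> last char: a
  3: aaa$ba -> last char: a
  4: aaaa$b -> last char: b
  5: baaaa$ -> last char: $


BWT = aaaab$


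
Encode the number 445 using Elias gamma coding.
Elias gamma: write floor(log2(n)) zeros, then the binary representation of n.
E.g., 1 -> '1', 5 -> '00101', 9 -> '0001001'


num_bits = floor(log2(445)) + 1 = 9
leading_zeros = num_bits - 1 = 8
binary(445) = 110111101

Elias gamma(445) = '00000000' + '110111101' = 00000000110111101 (17 bits)


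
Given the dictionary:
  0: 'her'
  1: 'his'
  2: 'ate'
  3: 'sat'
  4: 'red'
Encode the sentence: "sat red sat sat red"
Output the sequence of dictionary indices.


Look up each word in the dictionary:
  'sat' -> 3
  'red' -> 4
  'sat' -> 3
  'sat' -> 3
  'red' -> 4

Encoded: [3, 4, 3, 3, 4]


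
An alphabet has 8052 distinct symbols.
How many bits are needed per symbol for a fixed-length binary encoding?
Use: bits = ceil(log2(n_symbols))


log2(8052) = 12.9751
Bracket: 2^12 = 4096 < 8052 <= 2^13 = 8192
So ceil(log2(8052)) = 13

bits = ceil(log2(8052)) = ceil(12.9751) = 13 bits


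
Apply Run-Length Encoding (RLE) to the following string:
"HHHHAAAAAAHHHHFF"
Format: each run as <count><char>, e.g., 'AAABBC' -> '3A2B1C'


Scanning runs left to right:
  i=0: run of 'H' x 4 -> '4H'
  i=4: run of 'A' x 6 -> '6A'
  i=10: run of 'H' x 4 -> '4H'
  i=14: run of 'F' x 2 -> '2F'

RLE = 4H6A4H2F


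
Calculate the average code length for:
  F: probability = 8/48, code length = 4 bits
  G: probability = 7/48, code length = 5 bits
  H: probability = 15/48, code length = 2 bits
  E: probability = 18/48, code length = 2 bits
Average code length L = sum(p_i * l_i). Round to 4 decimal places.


Weighted contributions p_i * l_i:
  F: (8/48) * 4 = 32/48
  G: (7/48) * 5 = 35/48
  H: (15/48) * 2 = 30/48
  E: (18/48) * 2 = 36/48
Sum = (32 + 35 + 30 + 36)/48 = 133/48

L = 133/48 = 2.7708 bits/symbol


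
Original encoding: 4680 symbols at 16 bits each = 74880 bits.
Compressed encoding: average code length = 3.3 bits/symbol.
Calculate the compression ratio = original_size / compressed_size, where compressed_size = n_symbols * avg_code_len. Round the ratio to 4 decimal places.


original_size = n_symbols * orig_bits = 4680 * 16 = 74880 bits
compressed_size = n_symbols * avg_code_len = 4680 * 3.3 = 15444.0 bits
ratio = original_size / compressed_size = 74880 / 15444.0 = 4.8485

Compression ratio = 4.8485


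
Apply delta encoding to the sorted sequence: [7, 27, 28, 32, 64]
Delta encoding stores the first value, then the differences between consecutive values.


First value: 7
Deltas:
  27 - 7 = 20
  28 - 27 = 1
  32 - 28 = 4
  64 - 32 = 32


Delta encoded: [7, 20, 1, 4, 32]


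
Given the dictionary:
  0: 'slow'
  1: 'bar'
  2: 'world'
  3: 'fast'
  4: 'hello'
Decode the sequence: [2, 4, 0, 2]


Look up each index in the dictionary:
  2 -> 'world'
  4 -> 'hello'
  0 -> 'slow'
  2 -> 'world'

Decoded: "world hello slow world"


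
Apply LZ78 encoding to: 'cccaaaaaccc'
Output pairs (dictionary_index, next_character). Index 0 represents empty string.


LZ78 encoding steps:
Dictionary: {0: ''}
Step 1: w='' (idx 0), next='c' -> output (0, 'c'), add 'c' as idx 1
Step 2: w='c' (idx 1), next='c' -> output (1, 'c'), add 'cc' as idx 2
Step 3: w='' (idx 0), next='a' -> output (0, 'a'), add 'a' as idx 3
Step 4: w='a' (idx 3), next='a' -> output (3, 'a'), add 'aa' as idx 4
Step 5: w='aa' (idx 4), next='c' -> output (4, 'c'), add 'aac' as idx 5
Step 6: w='cc' (idx 2), end of input -> output (2, '')


Encoded: [(0, 'c'), (1, 'c'), (0, 'a'), (3, 'a'), (4, 'c'), (2, '')]


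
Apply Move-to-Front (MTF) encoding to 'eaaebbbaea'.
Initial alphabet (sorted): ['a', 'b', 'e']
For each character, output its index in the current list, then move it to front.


MTF encoding:
'e': index 2 in ['a', 'b', 'e'] -> ['e', 'a', 'b']
'a': index 1 in ['e', 'a', 'b'] -> ['a', 'e', 'b']
'a': index 0 in ['a', 'e', 'b'] -> ['a', 'e', 'b']
'e': index 1 in ['a', 'e', 'b'] -> ['e', 'a', 'b']
'b': index 2 in ['e', 'a', 'b'] -> ['b', 'e', 'a']
'b': index 0 in ['b', 'e', 'a'] -> ['b', 'e', 'a']
'b': index 0 in ['b', 'e', 'a'] -> ['b', 'e', 'a']
'a': index 2 in ['b', 'e', 'a'] -> ['a', 'b', 'e']
'e': index 2 in ['a', 'b', 'e'] -> ['e', 'a', 'b']
'a': index 1 in ['e', 'a', 'b'] -> ['a', 'e', 'b']


Output: [2, 1, 0, 1, 2, 0, 0, 2, 2, 1]


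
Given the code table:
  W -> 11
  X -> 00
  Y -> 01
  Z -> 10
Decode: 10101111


Decoding:
10 -> Z
10 -> Z
11 -> W
11 -> W


Result: ZZWW


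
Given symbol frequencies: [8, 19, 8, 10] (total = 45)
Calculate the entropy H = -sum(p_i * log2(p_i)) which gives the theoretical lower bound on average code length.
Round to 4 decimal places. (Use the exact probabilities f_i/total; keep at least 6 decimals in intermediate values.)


Per-symbol terms -p_i * log2(p_i) with p_i = f_i/45:
  p = 8/45 = 0.177778: log2(p) = -2.491853, -p*log2(p) = 0.442996
  p = 19/45 = 0.422222: log2(p) = -1.243926, -p*log2(p) = 0.525213
  p = 8/45 = 0.177778: log2(p) = -2.491853, -p*log2(p) = 0.442996
  p = 10/45 = 0.222222: log2(p) = -2.169925, -p*log2(p) = 0.482206
H = 0.442996 + 0.525213 + 0.442996 + 0.482206 = 1.893411

H = 1.8934 bits/symbol


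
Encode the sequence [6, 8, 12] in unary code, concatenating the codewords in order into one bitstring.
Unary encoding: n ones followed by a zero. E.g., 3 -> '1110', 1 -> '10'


Encode each number as n ones followed by a terminating 0:
  6 -> 1111110 (7 bits)
  8 -> 111111110 (9 bits)
  12 -> 1111111111110 (13 bits)
Total length = 7 + 9 + 13 = 29 bits.

Unary([6, 8, 12]) = 11111101111111101111111111110 (29 bits)


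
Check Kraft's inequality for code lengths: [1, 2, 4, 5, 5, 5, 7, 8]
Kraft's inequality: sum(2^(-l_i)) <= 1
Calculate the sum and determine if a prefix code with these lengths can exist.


Sum = 2^(-1) + 2^(-2) + 2^(-4) + 2^(-5) + 2^(-5) + 2^(-5) + 2^(-7) + 2^(-8)
    = 0.5 + 0.25 + 0.0625 + 0.03125 + 0.03125 + 0.03125 + 0.0078125 + 0.00390625
    = 235/256 = 0.91796875
Since 0.91796875 <= 1, Kraft's inequality IS satisfied.
A prefix code with these lengths CAN exist.

Kraft sum = 0.91796875. Satisfied.


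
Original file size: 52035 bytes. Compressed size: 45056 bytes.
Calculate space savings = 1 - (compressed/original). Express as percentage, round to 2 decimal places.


ratio = compressed/original = 45056/52035 = 0.865879
savings = 1 - ratio = 1 - 0.865879 = 0.134121
as a percentage: 0.134121 * 100 = 13.41%

Space savings = 1 - 45056/52035 = 13.41%


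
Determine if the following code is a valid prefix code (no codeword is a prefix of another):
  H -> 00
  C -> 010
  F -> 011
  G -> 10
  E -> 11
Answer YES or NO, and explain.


Checking each pair (does one codeword prefix another?):
  H='00' vs C='010': no prefix
  H='00' vs F='011': no prefix
  H='00' vs G='10': no prefix
  H='00' vs E='11': no prefix
  C='010' vs H='00': no prefix
  C='010' vs F='011': no prefix
  C='010' vs G='10': no prefix
  C='010' vs E='11': no prefix
  F='011' vs H='00': no prefix
  F='011' vs C='010': no prefix
  F='011' vs G='10': no prefix
  F='011' vs E='11': no prefix
  G='10' vs H='00': no prefix
  G='10' vs C='010': no prefix
  G='10' vs F='011': no prefix
  G='10' vs E='11': no prefix
  E='11' vs H='00': no prefix
  E='11' vs C='010': no prefix
  E='11' vs F='011': no prefix
  E='11' vs G='10': no prefix
No violation found over all pairs.

YES -- this is a valid prefix code. No codeword is a prefix of any other codeword.


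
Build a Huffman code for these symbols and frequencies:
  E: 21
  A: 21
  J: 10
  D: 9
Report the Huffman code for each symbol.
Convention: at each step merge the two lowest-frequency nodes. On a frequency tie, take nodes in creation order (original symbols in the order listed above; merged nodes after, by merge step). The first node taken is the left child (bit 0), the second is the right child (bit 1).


Huffman tree construction:
Step 1: Merge D(9) + J(10) = 19
Step 2: Merge (D+J)(19) + E(21) = 40
Step 3: Merge A(21) + ((D+J)+E)(40) = 61
Read each symbol's code off the tree from the root (left child = 0, right child = 1).

Codes:
  E: 11 (length 2)
  A: 0 (length 1)
  J: 101 (length 3)
  D: 100 (length 3)
Average code length: 120/61 = 1.9672 bits/symbol
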